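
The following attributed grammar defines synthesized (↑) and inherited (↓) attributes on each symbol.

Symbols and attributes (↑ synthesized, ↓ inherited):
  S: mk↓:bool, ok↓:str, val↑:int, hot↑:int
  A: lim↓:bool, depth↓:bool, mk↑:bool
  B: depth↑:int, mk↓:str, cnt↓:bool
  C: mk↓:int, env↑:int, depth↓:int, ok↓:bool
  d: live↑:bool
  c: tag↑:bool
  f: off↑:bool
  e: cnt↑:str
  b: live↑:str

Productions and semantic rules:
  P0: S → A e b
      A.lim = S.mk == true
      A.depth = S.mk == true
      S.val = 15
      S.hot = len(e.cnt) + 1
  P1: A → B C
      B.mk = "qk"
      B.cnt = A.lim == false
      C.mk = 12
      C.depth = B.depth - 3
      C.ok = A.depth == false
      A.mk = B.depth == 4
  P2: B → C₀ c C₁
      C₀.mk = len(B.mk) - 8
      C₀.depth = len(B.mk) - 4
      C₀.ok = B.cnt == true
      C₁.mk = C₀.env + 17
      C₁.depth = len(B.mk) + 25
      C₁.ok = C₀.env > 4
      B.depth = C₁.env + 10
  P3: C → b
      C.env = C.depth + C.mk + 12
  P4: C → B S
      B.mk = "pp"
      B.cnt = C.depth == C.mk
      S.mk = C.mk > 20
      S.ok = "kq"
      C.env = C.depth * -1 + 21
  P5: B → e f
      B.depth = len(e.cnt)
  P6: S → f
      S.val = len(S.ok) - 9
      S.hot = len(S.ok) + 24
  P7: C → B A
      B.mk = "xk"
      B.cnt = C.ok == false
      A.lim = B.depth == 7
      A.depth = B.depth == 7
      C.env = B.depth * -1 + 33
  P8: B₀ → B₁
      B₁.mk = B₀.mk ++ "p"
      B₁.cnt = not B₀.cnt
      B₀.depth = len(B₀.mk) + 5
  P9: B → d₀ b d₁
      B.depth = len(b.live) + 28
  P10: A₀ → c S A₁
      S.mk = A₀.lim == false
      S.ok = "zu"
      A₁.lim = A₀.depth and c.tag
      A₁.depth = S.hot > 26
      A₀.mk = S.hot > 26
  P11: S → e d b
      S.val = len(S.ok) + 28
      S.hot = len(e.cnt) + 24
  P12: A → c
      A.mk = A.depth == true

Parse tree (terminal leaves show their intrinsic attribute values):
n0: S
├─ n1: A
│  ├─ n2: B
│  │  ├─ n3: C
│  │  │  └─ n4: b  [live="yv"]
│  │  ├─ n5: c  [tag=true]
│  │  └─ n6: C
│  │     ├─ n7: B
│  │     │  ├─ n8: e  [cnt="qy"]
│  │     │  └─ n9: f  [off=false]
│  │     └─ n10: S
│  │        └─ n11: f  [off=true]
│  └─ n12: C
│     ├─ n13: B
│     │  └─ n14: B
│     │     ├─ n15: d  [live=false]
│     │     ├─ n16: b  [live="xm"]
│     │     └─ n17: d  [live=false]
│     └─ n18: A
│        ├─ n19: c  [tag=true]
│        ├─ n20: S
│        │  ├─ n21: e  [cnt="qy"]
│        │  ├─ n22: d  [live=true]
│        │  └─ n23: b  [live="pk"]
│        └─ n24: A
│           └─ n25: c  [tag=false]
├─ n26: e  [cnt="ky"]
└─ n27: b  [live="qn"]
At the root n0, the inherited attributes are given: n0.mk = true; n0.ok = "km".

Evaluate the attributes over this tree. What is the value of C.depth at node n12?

1

1. n0.mk = true  [given at root]
2. n0.ok = "km"  [given at root]
3. n1.lim = true  [S.mk == true]
4. n1.depth = true  [S.mk == true]
5. n2.mk = "qk"  ["qk"]
6. n2.cnt = false  [A.lim == false]
7. n3.mk = -6  [len(B.mk) - 8]
8. n3.depth = -2  [len(B.mk) - 4]
9. n3.ok = false  [B.cnt == true]
10. n4.live = "yv"  [terminal]
11. n3.env = 4  [C.depth + C.mk + 12]
12. n5.tag = true  [terminal]
13. n6.mk = 21  [C₀.env + 17]
14. n6.depth = 27  [len(B.mk) + 25]
15. n6.ok = false  [C₀.env > 4]
16. n7.mk = "pp"  ["pp"]
17. n7.cnt = false  [C.depth == C.mk]
18. n8.cnt = "qy"  [terminal]
19. n9.off = false  [terminal]
20. n7.depth = 2  [len(e.cnt)]
21. n10.mk = true  [C.mk > 20]
22. n10.ok = "kq"  ["kq"]
23. n11.off = true  [terminal]
24. n10.val = -7  [len(S.ok) - 9]
25. n10.hot = 26  [len(S.ok) + 24]
26. n6.env = -6  [C.depth * -1 + 21]
27. n2.depth = 4  [C₁.env + 10]
28. n12.mk = 12  [12]
29. n12.depth = 1  [B.depth - 3]
30. n12.ok = false  [A.depth == false]
31. n13.mk = "xk"  ["xk"]
32. n13.cnt = true  [C.ok == false]
33. n14.mk = "xkp"  [B₀.mk ++ "p"]
34. n14.cnt = false  [not B₀.cnt]
35. n15.live = false  [terminal]
36. n16.live = "xm"  [terminal]
37. n17.live = false  [terminal]
38. n14.depth = 30  [len(b.live) + 28]
39. n13.depth = 7  [len(B₀.mk) + 5]
40. n18.lim = true  [B.depth == 7]
41. n18.depth = true  [B.depth == 7]
42. n19.tag = true  [terminal]
43. n20.mk = false  [A₀.lim == false]
44. n20.ok = "zu"  ["zu"]
45. n21.cnt = "qy"  [terminal]
46. n22.live = true  [terminal]
47. n23.live = "pk"  [terminal]
48. n20.val = 30  [len(S.ok) + 28]
49. n20.hot = 26  [len(e.cnt) + 24]
50. n24.lim = true  [A₀.depth and c.tag]
51. n24.depth = false  [S.hot > 26]
52. n25.tag = false  [terminal]
53. n24.mk = false  [A.depth == true]
54. n18.mk = false  [S.hot > 26]
55. n12.env = 26  [B.depth * -1 + 33]
56. n1.mk = true  [B.depth == 4]
57. n26.cnt = "ky"  [terminal]
58. n27.live = "qn"  [terminal]
59. n0.val = 15  [15]
60. n0.hot = 3  [len(e.cnt) + 1]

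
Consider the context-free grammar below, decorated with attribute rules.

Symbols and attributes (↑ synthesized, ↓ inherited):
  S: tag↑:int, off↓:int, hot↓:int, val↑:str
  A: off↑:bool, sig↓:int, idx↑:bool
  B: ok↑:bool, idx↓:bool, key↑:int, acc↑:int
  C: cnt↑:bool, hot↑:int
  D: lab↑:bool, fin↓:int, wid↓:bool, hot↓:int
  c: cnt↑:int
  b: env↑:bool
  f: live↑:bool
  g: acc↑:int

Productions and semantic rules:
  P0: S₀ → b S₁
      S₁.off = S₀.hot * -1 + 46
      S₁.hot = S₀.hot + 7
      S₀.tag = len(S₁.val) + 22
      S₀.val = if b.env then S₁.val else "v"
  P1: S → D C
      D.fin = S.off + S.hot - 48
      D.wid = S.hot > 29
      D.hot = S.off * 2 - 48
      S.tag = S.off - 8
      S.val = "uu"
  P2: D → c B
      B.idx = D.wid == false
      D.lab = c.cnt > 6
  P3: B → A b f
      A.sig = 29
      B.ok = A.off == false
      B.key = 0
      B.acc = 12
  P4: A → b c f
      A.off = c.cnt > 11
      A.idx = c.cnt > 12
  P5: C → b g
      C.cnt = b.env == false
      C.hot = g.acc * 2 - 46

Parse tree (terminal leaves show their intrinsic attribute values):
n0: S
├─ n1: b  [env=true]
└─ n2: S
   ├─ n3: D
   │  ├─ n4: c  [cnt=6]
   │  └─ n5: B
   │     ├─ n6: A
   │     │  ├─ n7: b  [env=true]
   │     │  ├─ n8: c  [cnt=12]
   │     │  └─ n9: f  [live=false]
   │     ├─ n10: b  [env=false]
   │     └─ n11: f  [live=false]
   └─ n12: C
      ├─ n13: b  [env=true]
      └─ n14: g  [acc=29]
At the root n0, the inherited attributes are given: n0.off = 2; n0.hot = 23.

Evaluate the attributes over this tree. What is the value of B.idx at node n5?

1. n0.off = 2  [given at root]
2. n0.hot = 23  [given at root]
3. n1.env = true  [terminal]
4. n2.off = 23  [S₀.hot * -1 + 46]
5. n2.hot = 30  [S₀.hot + 7]
6. n3.fin = 5  [S.off + S.hot - 48]
7. n3.wid = true  [S.hot > 29]
8. n3.hot = -2  [S.off * 2 - 48]
9. n4.cnt = 6  [terminal]
10. n5.idx = false  [D.wid == false]
11. n6.sig = 29  [29]
12. n7.env = true  [terminal]
13. n8.cnt = 12  [terminal]
14. n9.live = false  [terminal]
15. n6.off = true  [c.cnt > 11]
16. n6.idx = false  [c.cnt > 12]
17. n10.env = false  [terminal]
18. n11.live = false  [terminal]
19. n5.ok = false  [A.off == false]
20. n5.key = 0  [0]
21. n5.acc = 12  [12]
22. n3.lab = false  [c.cnt > 6]
23. n13.env = true  [terminal]
24. n14.acc = 29  [terminal]
25. n12.cnt = false  [b.env == false]
26. n12.hot = 12  [g.acc * 2 - 46]
27. n2.tag = 15  [S.off - 8]
28. n2.val = "uu"  ["uu"]
29. n0.tag = 24  [len(S₁.val) + 22]
30. n0.val = "uu"  [if b.env then S₁.val else "v"]

false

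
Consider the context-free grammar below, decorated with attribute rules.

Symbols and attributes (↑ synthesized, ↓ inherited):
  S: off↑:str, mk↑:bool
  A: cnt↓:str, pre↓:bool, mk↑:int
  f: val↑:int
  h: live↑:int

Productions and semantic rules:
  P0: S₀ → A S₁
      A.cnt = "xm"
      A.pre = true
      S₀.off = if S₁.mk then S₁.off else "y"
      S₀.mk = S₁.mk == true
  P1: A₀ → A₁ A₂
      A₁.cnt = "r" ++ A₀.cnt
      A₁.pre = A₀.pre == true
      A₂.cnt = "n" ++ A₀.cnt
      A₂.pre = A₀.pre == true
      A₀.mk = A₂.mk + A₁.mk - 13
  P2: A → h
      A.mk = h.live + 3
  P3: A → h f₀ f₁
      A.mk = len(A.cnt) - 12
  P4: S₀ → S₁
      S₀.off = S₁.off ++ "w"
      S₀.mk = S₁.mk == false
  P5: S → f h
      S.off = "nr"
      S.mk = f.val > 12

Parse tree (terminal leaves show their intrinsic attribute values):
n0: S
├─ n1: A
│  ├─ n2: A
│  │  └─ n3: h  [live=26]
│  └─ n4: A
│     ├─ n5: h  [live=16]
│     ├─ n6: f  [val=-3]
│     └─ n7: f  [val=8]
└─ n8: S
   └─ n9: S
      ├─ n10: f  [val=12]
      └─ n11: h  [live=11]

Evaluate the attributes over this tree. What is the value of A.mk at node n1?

1. n1.cnt = "xm"  ["xm"]
2. n1.pre = true  [true]
3. n2.cnt = "rxm"  ["r" ++ A₀.cnt]
4. n2.pre = true  [A₀.pre == true]
5. n3.live = 26  [terminal]
6. n2.mk = 29  [h.live + 3]
7. n4.cnt = "nxm"  ["n" ++ A₀.cnt]
8. n4.pre = true  [A₀.pre == true]
9. n5.live = 16  [terminal]
10. n6.val = -3  [terminal]
11. n7.val = 8  [terminal]
12. n4.mk = -9  [len(A.cnt) - 12]
13. n1.mk = 7  [A₂.mk + A₁.mk - 13]
14. n10.val = 12  [terminal]
15. n11.live = 11  [terminal]
16. n9.off = "nr"  ["nr"]
17. n9.mk = false  [f.val > 12]
18. n8.off = "nrw"  [S₁.off ++ "w"]
19. n8.mk = true  [S₁.mk == false]
20. n0.off = "nrw"  [if S₁.mk then S₁.off else "y"]
21. n0.mk = true  [S₁.mk == true]

7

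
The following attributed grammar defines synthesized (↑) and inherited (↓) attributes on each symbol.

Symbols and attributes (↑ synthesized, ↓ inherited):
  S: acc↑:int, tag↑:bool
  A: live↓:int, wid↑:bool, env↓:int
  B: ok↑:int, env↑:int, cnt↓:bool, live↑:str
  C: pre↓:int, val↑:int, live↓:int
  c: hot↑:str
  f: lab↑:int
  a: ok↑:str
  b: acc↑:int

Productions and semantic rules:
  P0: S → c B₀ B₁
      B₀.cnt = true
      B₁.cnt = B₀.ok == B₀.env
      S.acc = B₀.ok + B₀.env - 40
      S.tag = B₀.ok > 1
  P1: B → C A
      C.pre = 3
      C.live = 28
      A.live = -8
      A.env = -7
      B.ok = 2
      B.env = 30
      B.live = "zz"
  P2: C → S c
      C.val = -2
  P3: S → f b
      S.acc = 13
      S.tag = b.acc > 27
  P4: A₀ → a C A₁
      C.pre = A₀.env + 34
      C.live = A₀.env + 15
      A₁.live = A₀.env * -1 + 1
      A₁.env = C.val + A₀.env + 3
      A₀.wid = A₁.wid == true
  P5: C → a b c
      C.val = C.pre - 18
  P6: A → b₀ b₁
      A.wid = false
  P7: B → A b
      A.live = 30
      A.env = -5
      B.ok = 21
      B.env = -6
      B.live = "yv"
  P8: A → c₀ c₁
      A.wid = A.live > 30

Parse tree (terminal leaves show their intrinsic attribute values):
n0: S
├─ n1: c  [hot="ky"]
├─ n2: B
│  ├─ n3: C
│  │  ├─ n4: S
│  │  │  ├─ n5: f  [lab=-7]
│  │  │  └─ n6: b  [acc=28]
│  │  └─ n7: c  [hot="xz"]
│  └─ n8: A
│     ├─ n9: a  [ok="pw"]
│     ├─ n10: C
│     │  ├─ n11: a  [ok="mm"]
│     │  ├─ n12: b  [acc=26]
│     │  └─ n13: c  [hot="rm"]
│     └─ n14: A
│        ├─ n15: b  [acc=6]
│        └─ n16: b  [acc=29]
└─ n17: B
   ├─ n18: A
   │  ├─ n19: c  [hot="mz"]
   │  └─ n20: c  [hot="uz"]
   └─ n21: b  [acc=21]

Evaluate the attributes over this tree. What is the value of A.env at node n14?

1. n1.hot = "ky"  [terminal]
2. n2.cnt = true  [true]
3. n3.pre = 3  [3]
4. n3.live = 28  [28]
5. n5.lab = -7  [terminal]
6. n6.acc = 28  [terminal]
7. n4.acc = 13  [13]
8. n4.tag = true  [b.acc > 27]
9. n7.hot = "xz"  [terminal]
10. n3.val = -2  [-2]
11. n8.live = -8  [-8]
12. n8.env = -7  [-7]
13. n9.ok = "pw"  [terminal]
14. n10.pre = 27  [A₀.env + 34]
15. n10.live = 8  [A₀.env + 15]
16. n11.ok = "mm"  [terminal]
17. n12.acc = 26  [terminal]
18. n13.hot = "rm"  [terminal]
19. n10.val = 9  [C.pre - 18]
20. n14.live = 8  [A₀.env * -1 + 1]
21. n14.env = 5  [C.val + A₀.env + 3]
22. n15.acc = 6  [terminal]
23. n16.acc = 29  [terminal]
24. n14.wid = false  [false]
25. n8.wid = false  [A₁.wid == true]
26. n2.ok = 2  [2]
27. n2.env = 30  [30]
28. n2.live = "zz"  ["zz"]
29. n17.cnt = false  [B₀.ok == B₀.env]
30. n18.live = 30  [30]
31. n18.env = -5  [-5]
32. n19.hot = "mz"  [terminal]
33. n20.hot = "uz"  [terminal]
34. n18.wid = false  [A.live > 30]
35. n21.acc = 21  [terminal]
36. n17.ok = 21  [21]
37. n17.env = -6  [-6]
38. n17.live = "yv"  ["yv"]
39. n0.acc = -8  [B₀.ok + B₀.env - 40]
40. n0.tag = true  [B₀.ok > 1]

5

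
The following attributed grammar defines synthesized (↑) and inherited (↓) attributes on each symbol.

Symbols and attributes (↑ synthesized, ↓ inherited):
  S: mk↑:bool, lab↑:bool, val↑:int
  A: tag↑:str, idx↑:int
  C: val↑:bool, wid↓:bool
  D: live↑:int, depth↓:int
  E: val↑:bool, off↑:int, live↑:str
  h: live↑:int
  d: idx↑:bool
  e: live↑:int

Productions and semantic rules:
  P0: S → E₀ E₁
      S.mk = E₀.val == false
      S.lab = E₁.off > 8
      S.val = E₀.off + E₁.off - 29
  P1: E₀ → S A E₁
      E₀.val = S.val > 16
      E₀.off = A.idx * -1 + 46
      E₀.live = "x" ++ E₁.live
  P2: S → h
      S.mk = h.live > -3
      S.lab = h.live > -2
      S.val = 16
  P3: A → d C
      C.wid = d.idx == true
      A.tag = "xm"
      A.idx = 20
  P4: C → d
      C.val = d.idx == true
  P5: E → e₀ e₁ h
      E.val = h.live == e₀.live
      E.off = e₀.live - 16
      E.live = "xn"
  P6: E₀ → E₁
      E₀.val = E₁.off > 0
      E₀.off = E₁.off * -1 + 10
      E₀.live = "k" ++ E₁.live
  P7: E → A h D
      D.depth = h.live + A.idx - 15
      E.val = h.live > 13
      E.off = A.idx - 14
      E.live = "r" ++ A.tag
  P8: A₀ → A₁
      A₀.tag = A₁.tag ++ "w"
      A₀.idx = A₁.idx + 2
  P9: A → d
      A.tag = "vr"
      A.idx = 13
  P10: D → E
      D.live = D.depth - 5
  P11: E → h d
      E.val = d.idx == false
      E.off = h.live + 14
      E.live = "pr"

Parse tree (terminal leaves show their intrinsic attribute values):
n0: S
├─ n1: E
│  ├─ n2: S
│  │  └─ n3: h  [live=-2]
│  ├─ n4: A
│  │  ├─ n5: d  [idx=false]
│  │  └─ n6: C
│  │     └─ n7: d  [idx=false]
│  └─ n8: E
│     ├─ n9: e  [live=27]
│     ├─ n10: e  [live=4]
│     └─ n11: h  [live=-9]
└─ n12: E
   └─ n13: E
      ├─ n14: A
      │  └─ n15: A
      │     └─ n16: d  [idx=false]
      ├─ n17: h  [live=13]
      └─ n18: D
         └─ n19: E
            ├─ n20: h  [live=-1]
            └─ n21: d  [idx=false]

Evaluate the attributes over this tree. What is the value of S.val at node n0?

6

1. n3.live = -2  [terminal]
2. n2.mk = true  [h.live > -3]
3. n2.lab = false  [h.live > -2]
4. n2.val = 16  [16]
5. n5.idx = false  [terminal]
6. n6.wid = false  [d.idx == true]
7. n7.idx = false  [terminal]
8. n6.val = false  [d.idx == true]
9. n4.tag = "xm"  ["xm"]
10. n4.idx = 20  [20]
11. n9.live = 27  [terminal]
12. n10.live = 4  [terminal]
13. n11.live = -9  [terminal]
14. n8.val = false  [h.live == e₀.live]
15. n8.off = 11  [e₀.live - 16]
16. n8.live = "xn"  ["xn"]
17. n1.val = false  [S.val > 16]
18. n1.off = 26  [A.idx * -1 + 46]
19. n1.live = "xxn"  ["x" ++ E₁.live]
20. n16.idx = false  [terminal]
21. n15.tag = "vr"  ["vr"]
22. n15.idx = 13  [13]
23. n14.tag = "vrw"  [A₁.tag ++ "w"]
24. n14.idx = 15  [A₁.idx + 2]
25. n17.live = 13  [terminal]
26. n18.depth = 13  [h.live + A.idx - 15]
27. n20.live = -1  [terminal]
28. n21.idx = false  [terminal]
29. n19.val = true  [d.idx == false]
30. n19.off = 13  [h.live + 14]
31. n19.live = "pr"  ["pr"]
32. n18.live = 8  [D.depth - 5]
33. n13.val = false  [h.live > 13]
34. n13.off = 1  [A.idx - 14]
35. n13.live = "rvrw"  ["r" ++ A.tag]
36. n12.val = true  [E₁.off > 0]
37. n12.off = 9  [E₁.off * -1 + 10]
38. n12.live = "krvrw"  ["k" ++ E₁.live]
39. n0.mk = true  [E₀.val == false]
40. n0.lab = true  [E₁.off > 8]
41. n0.val = 6  [E₀.off + E₁.off - 29]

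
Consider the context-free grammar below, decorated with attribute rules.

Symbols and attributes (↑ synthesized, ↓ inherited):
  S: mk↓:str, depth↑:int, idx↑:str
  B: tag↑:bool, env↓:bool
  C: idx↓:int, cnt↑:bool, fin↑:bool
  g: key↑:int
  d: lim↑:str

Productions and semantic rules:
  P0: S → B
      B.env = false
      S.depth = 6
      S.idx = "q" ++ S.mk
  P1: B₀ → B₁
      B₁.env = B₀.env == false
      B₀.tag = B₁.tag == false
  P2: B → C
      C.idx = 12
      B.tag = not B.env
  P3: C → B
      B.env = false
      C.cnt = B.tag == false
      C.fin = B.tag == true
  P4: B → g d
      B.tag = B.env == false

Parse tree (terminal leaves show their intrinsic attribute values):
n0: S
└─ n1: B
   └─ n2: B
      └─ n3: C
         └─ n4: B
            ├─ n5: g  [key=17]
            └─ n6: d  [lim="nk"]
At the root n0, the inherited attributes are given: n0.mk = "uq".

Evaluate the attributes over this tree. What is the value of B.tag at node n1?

true

1. n0.mk = "uq"  [given at root]
2. n1.env = false  [false]
3. n2.env = true  [B₀.env == false]
4. n3.idx = 12  [12]
5. n4.env = false  [false]
6. n5.key = 17  [terminal]
7. n6.lim = "nk"  [terminal]
8. n4.tag = true  [B.env == false]
9. n3.cnt = false  [B.tag == false]
10. n3.fin = true  [B.tag == true]
11. n2.tag = false  [not B.env]
12. n1.tag = true  [B₁.tag == false]
13. n0.depth = 6  [6]
14. n0.idx = "quq"  ["q" ++ S.mk]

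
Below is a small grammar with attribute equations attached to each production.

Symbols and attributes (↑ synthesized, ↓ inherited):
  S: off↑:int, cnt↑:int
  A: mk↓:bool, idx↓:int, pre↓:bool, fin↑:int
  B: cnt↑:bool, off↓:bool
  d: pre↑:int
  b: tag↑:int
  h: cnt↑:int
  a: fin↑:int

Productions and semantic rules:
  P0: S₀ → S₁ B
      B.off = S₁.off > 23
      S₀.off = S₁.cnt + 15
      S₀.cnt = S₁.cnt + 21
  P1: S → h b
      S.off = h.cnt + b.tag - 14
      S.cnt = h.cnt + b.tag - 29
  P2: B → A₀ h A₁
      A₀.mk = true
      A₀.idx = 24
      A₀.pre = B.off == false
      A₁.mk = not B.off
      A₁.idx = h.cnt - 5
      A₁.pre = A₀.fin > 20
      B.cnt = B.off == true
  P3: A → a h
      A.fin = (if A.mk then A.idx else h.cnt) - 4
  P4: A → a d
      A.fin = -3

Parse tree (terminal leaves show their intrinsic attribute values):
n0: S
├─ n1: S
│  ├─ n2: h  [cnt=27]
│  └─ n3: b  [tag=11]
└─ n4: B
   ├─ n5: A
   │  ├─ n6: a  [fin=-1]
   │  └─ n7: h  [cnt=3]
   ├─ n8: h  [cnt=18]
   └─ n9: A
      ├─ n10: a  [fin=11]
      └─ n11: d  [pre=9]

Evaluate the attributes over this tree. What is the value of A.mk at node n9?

1. n2.cnt = 27  [terminal]
2. n3.tag = 11  [terminal]
3. n1.off = 24  [h.cnt + b.tag - 14]
4. n1.cnt = 9  [h.cnt + b.tag - 29]
5. n4.off = true  [S₁.off > 23]
6. n5.mk = true  [true]
7. n5.idx = 24  [24]
8. n5.pre = false  [B.off == false]
9. n6.fin = -1  [terminal]
10. n7.cnt = 3  [terminal]
11. n5.fin = 20  [(if A.mk then A.idx else h.cnt) - 4]
12. n8.cnt = 18  [terminal]
13. n9.mk = false  [not B.off]
14. n9.idx = 13  [h.cnt - 5]
15. n9.pre = false  [A₀.fin > 20]
16. n10.fin = 11  [terminal]
17. n11.pre = 9  [terminal]
18. n9.fin = -3  [-3]
19. n4.cnt = true  [B.off == true]
20. n0.off = 24  [S₁.cnt + 15]
21. n0.cnt = 30  [S₁.cnt + 21]

false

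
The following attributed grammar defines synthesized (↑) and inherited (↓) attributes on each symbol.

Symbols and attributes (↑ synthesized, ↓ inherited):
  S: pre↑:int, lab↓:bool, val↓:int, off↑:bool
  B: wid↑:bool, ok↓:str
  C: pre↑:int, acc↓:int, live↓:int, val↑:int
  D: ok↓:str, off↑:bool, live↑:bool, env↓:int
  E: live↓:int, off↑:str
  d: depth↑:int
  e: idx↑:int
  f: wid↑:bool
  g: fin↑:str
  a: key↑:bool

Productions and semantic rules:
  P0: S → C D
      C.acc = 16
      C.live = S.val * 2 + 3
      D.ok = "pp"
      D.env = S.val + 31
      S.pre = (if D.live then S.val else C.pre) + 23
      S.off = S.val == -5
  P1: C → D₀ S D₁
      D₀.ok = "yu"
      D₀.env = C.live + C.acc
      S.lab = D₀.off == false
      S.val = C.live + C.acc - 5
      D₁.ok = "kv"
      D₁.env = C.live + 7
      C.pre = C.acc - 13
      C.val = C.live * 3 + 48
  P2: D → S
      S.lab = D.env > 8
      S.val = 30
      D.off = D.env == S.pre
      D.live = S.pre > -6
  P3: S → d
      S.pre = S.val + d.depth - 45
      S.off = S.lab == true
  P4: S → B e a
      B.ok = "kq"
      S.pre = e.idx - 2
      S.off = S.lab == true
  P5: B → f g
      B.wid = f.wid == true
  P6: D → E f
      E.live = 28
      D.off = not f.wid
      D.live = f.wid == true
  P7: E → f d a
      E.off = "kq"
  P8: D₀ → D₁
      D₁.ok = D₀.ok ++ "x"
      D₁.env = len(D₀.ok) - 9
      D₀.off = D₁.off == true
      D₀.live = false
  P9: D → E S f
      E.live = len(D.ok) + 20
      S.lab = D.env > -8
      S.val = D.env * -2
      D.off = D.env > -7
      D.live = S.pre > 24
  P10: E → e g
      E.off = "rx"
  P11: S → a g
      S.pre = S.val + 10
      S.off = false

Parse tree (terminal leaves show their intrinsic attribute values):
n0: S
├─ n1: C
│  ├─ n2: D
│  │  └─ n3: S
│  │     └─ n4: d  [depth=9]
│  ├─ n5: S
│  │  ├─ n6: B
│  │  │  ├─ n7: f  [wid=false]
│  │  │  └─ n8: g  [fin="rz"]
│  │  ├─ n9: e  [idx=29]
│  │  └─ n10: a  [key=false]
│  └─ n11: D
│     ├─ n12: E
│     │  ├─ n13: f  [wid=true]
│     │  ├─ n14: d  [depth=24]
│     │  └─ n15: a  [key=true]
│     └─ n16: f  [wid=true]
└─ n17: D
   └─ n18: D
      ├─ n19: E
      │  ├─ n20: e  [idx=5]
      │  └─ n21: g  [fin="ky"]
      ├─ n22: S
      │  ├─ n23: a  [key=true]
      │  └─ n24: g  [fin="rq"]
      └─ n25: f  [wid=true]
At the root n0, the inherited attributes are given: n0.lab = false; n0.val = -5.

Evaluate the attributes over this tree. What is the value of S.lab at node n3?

true

1. n0.lab = false  [given at root]
2. n0.val = -5  [given at root]
3. n1.acc = 16  [16]
4. n1.live = -7  [S.val * 2 + 3]
5. n2.ok = "yu"  ["yu"]
6. n2.env = 9  [C.live + C.acc]
7. n3.lab = true  [D.env > 8]
8. n3.val = 30  [30]
9. n4.depth = 9  [terminal]
10. n3.pre = -6  [S.val + d.depth - 45]
11. n3.off = true  [S.lab == true]
12. n2.off = false  [D.env == S.pre]
13. n2.live = false  [S.pre > -6]
14. n5.lab = true  [D₀.off == false]
15. n5.val = 4  [C.live + C.acc - 5]
16. n6.ok = "kq"  ["kq"]
17. n7.wid = false  [terminal]
18. n8.fin = "rz"  [terminal]
19. n6.wid = false  [f.wid == true]
20. n9.idx = 29  [terminal]
21. n10.key = false  [terminal]
22. n5.pre = 27  [e.idx - 2]
23. n5.off = true  [S.lab == true]
24. n11.ok = "kv"  ["kv"]
25. n11.env = 0  [C.live + 7]
26. n12.live = 28  [28]
27. n13.wid = true  [terminal]
28. n14.depth = 24  [terminal]
29. n15.key = true  [terminal]
30. n12.off = "kq"  ["kq"]
31. n16.wid = true  [terminal]
32. n11.off = false  [not f.wid]
33. n11.live = true  [f.wid == true]
34. n1.pre = 3  [C.acc - 13]
35. n1.val = 27  [C.live * 3 + 48]
36. n17.ok = "pp"  ["pp"]
37. n17.env = 26  [S.val + 31]
38. n18.ok = "ppx"  [D₀.ok ++ "x"]
39. n18.env = -7  [len(D₀.ok) - 9]
40. n19.live = 23  [len(D.ok) + 20]
41. n20.idx = 5  [terminal]
42. n21.fin = "ky"  [terminal]
43. n19.off = "rx"  ["rx"]
44. n22.lab = true  [D.env > -8]
45. n22.val = 14  [D.env * -2]
46. n23.key = true  [terminal]
47. n24.fin = "rq"  [terminal]
48. n22.pre = 24  [S.val + 10]
49. n22.off = false  [false]
50. n25.wid = true  [terminal]
51. n18.off = false  [D.env > -7]
52. n18.live = false  [S.pre > 24]
53. n17.off = false  [D₁.off == true]
54. n17.live = false  [false]
55. n0.pre = 26  [(if D.live then S.val else C.pre) + 23]
56. n0.off = true  [S.val == -5]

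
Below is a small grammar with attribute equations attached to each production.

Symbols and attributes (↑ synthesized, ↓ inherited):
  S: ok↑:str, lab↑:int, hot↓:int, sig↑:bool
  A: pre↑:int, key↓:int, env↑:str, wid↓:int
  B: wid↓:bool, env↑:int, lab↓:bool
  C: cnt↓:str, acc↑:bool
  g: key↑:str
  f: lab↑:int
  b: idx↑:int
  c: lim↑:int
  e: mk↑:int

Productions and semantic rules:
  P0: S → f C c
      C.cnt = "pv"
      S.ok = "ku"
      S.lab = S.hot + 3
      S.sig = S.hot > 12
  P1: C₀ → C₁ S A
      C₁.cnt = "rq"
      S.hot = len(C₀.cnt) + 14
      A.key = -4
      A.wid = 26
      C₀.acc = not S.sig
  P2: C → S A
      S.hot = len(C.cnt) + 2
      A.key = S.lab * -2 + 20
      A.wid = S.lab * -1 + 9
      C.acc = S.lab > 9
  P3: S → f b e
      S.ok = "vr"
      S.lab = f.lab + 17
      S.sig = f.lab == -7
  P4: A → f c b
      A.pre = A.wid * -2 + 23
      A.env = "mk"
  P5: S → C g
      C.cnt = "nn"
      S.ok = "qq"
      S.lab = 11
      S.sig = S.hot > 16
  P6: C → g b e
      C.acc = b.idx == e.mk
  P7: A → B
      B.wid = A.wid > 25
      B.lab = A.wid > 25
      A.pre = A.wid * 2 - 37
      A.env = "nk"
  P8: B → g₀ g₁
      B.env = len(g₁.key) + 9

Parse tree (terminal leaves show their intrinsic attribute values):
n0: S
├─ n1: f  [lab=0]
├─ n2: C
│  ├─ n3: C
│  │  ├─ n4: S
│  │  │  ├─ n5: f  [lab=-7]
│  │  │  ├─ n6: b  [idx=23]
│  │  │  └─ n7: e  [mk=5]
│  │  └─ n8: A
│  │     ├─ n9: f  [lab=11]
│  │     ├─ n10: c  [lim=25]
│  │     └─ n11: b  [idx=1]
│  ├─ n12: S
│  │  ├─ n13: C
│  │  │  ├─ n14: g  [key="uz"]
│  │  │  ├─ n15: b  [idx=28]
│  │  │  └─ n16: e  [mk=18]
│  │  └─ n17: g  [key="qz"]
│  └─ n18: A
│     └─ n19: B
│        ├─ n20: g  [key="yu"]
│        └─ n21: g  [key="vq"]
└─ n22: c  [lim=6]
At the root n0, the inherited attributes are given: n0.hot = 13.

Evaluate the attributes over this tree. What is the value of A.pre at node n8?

1. n0.hot = 13  [given at root]
2. n1.lab = 0  [terminal]
3. n2.cnt = "pv"  ["pv"]
4. n3.cnt = "rq"  ["rq"]
5. n4.hot = 4  [len(C.cnt) + 2]
6. n5.lab = -7  [terminal]
7. n6.idx = 23  [terminal]
8. n7.mk = 5  [terminal]
9. n4.ok = "vr"  ["vr"]
10. n4.lab = 10  [f.lab + 17]
11. n4.sig = true  [f.lab == -7]
12. n8.key = 0  [S.lab * -2 + 20]
13. n8.wid = -1  [S.lab * -1 + 9]
14. n9.lab = 11  [terminal]
15. n10.lim = 25  [terminal]
16. n11.idx = 1  [terminal]
17. n8.pre = 25  [A.wid * -2 + 23]
18. n8.env = "mk"  ["mk"]
19. n3.acc = true  [S.lab > 9]
20. n12.hot = 16  [len(C₀.cnt) + 14]
21. n13.cnt = "nn"  ["nn"]
22. n14.key = "uz"  [terminal]
23. n15.idx = 28  [terminal]
24. n16.mk = 18  [terminal]
25. n13.acc = false  [b.idx == e.mk]
26. n17.key = "qz"  [terminal]
27. n12.ok = "qq"  ["qq"]
28. n12.lab = 11  [11]
29. n12.sig = false  [S.hot > 16]
30. n18.key = -4  [-4]
31. n18.wid = 26  [26]
32. n19.wid = true  [A.wid > 25]
33. n19.lab = true  [A.wid > 25]
34. n20.key = "yu"  [terminal]
35. n21.key = "vq"  [terminal]
36. n19.env = 11  [len(g₁.key) + 9]
37. n18.pre = 15  [A.wid * 2 - 37]
38. n18.env = "nk"  ["nk"]
39. n2.acc = true  [not S.sig]
40. n22.lim = 6  [terminal]
41. n0.ok = "ku"  ["ku"]
42. n0.lab = 16  [S.hot + 3]
43. n0.sig = true  [S.hot > 12]

25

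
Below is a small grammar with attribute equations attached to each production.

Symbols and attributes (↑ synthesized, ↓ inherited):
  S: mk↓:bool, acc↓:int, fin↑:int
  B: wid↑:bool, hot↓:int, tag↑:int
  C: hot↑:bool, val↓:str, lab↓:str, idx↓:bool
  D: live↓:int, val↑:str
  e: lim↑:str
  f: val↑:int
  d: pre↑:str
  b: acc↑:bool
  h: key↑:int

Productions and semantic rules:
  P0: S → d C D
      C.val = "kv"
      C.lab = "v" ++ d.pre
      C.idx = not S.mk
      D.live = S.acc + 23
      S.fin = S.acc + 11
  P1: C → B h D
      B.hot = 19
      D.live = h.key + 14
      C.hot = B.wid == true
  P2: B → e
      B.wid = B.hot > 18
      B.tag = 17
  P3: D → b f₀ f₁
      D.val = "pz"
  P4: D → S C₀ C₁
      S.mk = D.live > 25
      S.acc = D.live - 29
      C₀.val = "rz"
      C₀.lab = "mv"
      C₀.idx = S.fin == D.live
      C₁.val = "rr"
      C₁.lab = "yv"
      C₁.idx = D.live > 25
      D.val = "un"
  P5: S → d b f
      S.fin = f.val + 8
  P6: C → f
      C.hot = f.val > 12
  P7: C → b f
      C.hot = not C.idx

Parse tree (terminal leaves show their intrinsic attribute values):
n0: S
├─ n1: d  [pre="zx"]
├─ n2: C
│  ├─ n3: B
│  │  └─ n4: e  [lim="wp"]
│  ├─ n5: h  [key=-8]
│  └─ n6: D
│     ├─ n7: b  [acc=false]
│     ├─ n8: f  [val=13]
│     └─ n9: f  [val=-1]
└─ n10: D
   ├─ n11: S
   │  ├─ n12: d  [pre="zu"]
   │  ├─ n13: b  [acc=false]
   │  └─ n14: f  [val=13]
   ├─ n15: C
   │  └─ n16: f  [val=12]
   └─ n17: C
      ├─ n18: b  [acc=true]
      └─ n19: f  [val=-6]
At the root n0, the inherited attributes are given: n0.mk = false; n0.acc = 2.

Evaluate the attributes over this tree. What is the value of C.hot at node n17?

1. n0.mk = false  [given at root]
2. n0.acc = 2  [given at root]
3. n1.pre = "zx"  [terminal]
4. n2.val = "kv"  ["kv"]
5. n2.lab = "vzx"  ["v" ++ d.pre]
6. n2.idx = true  [not S.mk]
7. n3.hot = 19  [19]
8. n4.lim = "wp"  [terminal]
9. n3.wid = true  [B.hot > 18]
10. n3.tag = 17  [17]
11. n5.key = -8  [terminal]
12. n6.live = 6  [h.key + 14]
13. n7.acc = false  [terminal]
14. n8.val = 13  [terminal]
15. n9.val = -1  [terminal]
16. n6.val = "pz"  ["pz"]
17. n2.hot = true  [B.wid == true]
18. n10.live = 25  [S.acc + 23]
19. n11.mk = false  [D.live > 25]
20. n11.acc = -4  [D.live - 29]
21. n12.pre = "zu"  [terminal]
22. n13.acc = false  [terminal]
23. n14.val = 13  [terminal]
24. n11.fin = 21  [f.val + 8]
25. n15.val = "rz"  ["rz"]
26. n15.lab = "mv"  ["mv"]
27. n15.idx = false  [S.fin == D.live]
28. n16.val = 12  [terminal]
29. n15.hot = false  [f.val > 12]
30. n17.val = "rr"  ["rr"]
31. n17.lab = "yv"  ["yv"]
32. n17.idx = false  [D.live > 25]
33. n18.acc = true  [terminal]
34. n19.val = -6  [terminal]
35. n17.hot = true  [not C.idx]
36. n10.val = "un"  ["un"]
37. n0.fin = 13  [S.acc + 11]

true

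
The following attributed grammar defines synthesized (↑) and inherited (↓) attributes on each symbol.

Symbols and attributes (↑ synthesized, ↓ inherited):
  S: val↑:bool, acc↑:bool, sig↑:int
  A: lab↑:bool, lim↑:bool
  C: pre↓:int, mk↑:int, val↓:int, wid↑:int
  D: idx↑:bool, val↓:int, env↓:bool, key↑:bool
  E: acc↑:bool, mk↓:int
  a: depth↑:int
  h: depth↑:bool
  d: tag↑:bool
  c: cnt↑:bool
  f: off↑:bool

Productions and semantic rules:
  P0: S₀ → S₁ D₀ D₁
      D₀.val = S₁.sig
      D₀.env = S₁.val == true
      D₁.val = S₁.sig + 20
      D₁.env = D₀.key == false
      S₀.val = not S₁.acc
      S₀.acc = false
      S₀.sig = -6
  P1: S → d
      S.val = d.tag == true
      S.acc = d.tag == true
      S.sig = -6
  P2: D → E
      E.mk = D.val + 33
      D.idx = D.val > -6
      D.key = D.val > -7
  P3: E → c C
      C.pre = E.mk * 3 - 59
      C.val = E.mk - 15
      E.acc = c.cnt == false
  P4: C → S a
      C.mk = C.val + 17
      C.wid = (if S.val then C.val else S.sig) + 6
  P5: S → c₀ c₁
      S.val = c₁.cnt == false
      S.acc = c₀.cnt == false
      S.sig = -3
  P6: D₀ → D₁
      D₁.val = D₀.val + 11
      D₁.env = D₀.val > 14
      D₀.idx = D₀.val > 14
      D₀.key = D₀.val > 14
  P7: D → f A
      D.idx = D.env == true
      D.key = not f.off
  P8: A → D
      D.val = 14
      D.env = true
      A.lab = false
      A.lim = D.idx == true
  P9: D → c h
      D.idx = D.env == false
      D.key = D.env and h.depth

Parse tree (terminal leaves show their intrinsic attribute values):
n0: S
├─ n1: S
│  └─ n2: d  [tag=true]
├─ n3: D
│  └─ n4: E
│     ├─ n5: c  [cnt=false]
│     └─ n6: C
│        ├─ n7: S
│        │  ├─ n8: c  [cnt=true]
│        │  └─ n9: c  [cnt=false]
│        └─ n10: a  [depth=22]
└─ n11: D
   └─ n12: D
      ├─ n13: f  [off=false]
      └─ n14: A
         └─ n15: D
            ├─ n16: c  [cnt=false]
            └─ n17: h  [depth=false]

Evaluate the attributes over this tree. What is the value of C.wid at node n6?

1. n2.tag = true  [terminal]
2. n1.val = true  [d.tag == true]
3. n1.acc = true  [d.tag == true]
4. n1.sig = -6  [-6]
5. n3.val = -6  [S₁.sig]
6. n3.env = true  [S₁.val == true]
7. n4.mk = 27  [D.val + 33]
8. n5.cnt = false  [terminal]
9. n6.pre = 22  [E.mk * 3 - 59]
10. n6.val = 12  [E.mk - 15]
11. n8.cnt = true  [terminal]
12. n9.cnt = false  [terminal]
13. n7.val = true  [c₁.cnt == false]
14. n7.acc = false  [c₀.cnt == false]
15. n7.sig = -3  [-3]
16. n10.depth = 22  [terminal]
17. n6.mk = 29  [C.val + 17]
18. n6.wid = 18  [(if S.val then C.val else S.sig) + 6]
19. n4.acc = true  [c.cnt == false]
20. n3.idx = false  [D.val > -6]
21. n3.key = true  [D.val > -7]
22. n11.val = 14  [S₁.sig + 20]
23. n11.env = false  [D₀.key == false]
24. n12.val = 25  [D₀.val + 11]
25. n12.env = false  [D₀.val > 14]
26. n13.off = false  [terminal]
27. n15.val = 14  [14]
28. n15.env = true  [true]
29. n16.cnt = false  [terminal]
30. n17.depth = false  [terminal]
31. n15.idx = false  [D.env == false]
32. n15.key = false  [D.env and h.depth]
33. n14.lab = false  [false]
34. n14.lim = false  [D.idx == true]
35. n12.idx = false  [D.env == true]
36. n12.key = true  [not f.off]
37. n11.idx = false  [D₀.val > 14]
38. n11.key = false  [D₀.val > 14]
39. n0.val = false  [not S₁.acc]
40. n0.acc = false  [false]
41. n0.sig = -6  [-6]

18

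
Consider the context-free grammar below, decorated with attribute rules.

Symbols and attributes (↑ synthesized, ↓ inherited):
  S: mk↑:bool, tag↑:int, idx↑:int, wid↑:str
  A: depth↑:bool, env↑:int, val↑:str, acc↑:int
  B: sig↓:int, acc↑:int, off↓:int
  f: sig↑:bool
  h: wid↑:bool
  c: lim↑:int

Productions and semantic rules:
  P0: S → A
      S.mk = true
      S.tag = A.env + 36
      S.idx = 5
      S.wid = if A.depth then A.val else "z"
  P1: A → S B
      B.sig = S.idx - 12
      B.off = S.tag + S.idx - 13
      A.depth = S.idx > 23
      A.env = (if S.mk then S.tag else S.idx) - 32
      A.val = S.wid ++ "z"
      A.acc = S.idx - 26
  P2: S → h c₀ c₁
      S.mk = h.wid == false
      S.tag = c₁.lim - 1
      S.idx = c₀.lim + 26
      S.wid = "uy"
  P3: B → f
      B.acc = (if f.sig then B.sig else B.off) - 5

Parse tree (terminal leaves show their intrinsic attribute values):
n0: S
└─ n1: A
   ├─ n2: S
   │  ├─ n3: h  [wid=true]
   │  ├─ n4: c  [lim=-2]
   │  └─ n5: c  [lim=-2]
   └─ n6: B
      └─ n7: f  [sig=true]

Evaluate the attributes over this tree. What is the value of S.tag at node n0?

28

1. n3.wid = true  [terminal]
2. n4.lim = -2  [terminal]
3. n5.lim = -2  [terminal]
4. n2.mk = false  [h.wid == false]
5. n2.tag = -3  [c₁.lim - 1]
6. n2.idx = 24  [c₀.lim + 26]
7. n2.wid = "uy"  ["uy"]
8. n6.sig = 12  [S.idx - 12]
9. n6.off = 8  [S.tag + S.idx - 13]
10. n7.sig = true  [terminal]
11. n6.acc = 7  [(if f.sig then B.sig else B.off) - 5]
12. n1.depth = true  [S.idx > 23]
13. n1.env = -8  [(if S.mk then S.tag else S.idx) - 32]
14. n1.val = "uyz"  [S.wid ++ "z"]
15. n1.acc = -2  [S.idx - 26]
16. n0.mk = true  [true]
17. n0.tag = 28  [A.env + 36]
18. n0.idx = 5  [5]
19. n0.wid = "uyz"  [if A.depth then A.val else "z"]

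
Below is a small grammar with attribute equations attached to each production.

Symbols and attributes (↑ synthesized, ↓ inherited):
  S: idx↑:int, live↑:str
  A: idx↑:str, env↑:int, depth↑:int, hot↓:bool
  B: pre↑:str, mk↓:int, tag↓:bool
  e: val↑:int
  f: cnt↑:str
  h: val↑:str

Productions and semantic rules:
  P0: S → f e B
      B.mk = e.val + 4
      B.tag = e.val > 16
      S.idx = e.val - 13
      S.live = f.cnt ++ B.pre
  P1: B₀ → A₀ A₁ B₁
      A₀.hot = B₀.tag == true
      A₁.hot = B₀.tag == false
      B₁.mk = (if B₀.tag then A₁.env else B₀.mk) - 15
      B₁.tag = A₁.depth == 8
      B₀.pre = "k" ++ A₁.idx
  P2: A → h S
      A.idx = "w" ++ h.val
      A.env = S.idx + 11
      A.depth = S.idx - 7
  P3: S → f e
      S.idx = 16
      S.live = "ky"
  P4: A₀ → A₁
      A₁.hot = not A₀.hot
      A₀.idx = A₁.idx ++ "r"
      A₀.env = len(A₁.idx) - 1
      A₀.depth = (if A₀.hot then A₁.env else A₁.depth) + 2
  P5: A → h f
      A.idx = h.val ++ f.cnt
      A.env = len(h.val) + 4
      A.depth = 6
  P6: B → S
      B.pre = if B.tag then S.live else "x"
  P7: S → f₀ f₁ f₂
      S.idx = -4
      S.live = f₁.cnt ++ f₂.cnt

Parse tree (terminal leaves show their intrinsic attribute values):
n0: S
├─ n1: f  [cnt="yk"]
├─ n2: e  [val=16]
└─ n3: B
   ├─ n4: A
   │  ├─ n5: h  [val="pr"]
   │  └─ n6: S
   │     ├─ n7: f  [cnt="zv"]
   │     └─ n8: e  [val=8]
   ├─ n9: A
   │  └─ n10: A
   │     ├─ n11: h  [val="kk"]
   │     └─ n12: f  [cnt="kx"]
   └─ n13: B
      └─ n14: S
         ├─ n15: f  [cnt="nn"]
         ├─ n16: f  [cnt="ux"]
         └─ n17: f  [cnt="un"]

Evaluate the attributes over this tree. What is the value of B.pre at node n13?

"uxun"

1. n1.cnt = "yk"  [terminal]
2. n2.val = 16  [terminal]
3. n3.mk = 20  [e.val + 4]
4. n3.tag = false  [e.val > 16]
5. n4.hot = false  [B₀.tag == true]
6. n5.val = "pr"  [terminal]
7. n7.cnt = "zv"  [terminal]
8. n8.val = 8  [terminal]
9. n6.idx = 16  [16]
10. n6.live = "ky"  ["ky"]
11. n4.idx = "wpr"  ["w" ++ h.val]
12. n4.env = 27  [S.idx + 11]
13. n4.depth = 9  [S.idx - 7]
14. n9.hot = true  [B₀.tag == false]
15. n10.hot = false  [not A₀.hot]
16. n11.val = "kk"  [terminal]
17. n12.cnt = "kx"  [terminal]
18. n10.idx = "kkkx"  [h.val ++ f.cnt]
19. n10.env = 6  [len(h.val) + 4]
20. n10.depth = 6  [6]
21. n9.idx = "kkkxr"  [A₁.idx ++ "r"]
22. n9.env = 3  [len(A₁.idx) - 1]
23. n9.depth = 8  [(if A₀.hot then A₁.env else A₁.depth) + 2]
24. n13.mk = 5  [(if B₀.tag then A₁.env else B₀.mk) - 15]
25. n13.tag = true  [A₁.depth == 8]
26. n15.cnt = "nn"  [terminal]
27. n16.cnt = "ux"  [terminal]
28. n17.cnt = "un"  [terminal]
29. n14.idx = -4  [-4]
30. n14.live = "uxun"  [f₁.cnt ++ f₂.cnt]
31. n13.pre = "uxun"  [if B.tag then S.live else "x"]
32. n3.pre = "kkkkxr"  ["k" ++ A₁.idx]
33. n0.idx = 3  [e.val - 13]
34. n0.live = "ykkkkkxr"  [f.cnt ++ B.pre]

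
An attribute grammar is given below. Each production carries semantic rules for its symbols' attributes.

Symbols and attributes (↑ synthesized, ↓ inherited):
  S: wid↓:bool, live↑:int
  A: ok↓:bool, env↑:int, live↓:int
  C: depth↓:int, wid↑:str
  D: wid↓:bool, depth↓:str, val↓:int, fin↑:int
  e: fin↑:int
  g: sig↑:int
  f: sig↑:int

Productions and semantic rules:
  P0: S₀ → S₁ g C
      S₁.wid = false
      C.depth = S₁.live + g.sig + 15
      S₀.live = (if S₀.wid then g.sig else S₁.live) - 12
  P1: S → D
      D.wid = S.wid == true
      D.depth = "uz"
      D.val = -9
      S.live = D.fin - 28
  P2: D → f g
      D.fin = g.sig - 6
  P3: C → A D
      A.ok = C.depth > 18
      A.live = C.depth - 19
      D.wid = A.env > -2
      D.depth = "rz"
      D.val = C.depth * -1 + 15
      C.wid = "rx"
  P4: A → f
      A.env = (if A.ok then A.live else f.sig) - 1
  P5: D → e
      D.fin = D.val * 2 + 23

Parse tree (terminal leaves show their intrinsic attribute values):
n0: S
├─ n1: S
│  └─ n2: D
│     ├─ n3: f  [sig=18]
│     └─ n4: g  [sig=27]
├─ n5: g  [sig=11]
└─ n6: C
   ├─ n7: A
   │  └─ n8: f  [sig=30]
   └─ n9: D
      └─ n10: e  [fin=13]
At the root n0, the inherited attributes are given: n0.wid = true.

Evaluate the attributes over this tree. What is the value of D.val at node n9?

1. n0.wid = true  [given at root]
2. n1.wid = false  [false]
3. n2.wid = false  [S.wid == true]
4. n2.depth = "uz"  ["uz"]
5. n2.val = -9  [-9]
6. n3.sig = 18  [terminal]
7. n4.sig = 27  [terminal]
8. n2.fin = 21  [g.sig - 6]
9. n1.live = -7  [D.fin - 28]
10. n5.sig = 11  [terminal]
11. n6.depth = 19  [S₁.live + g.sig + 15]
12. n7.ok = true  [C.depth > 18]
13. n7.live = 0  [C.depth - 19]
14. n8.sig = 30  [terminal]
15. n7.env = -1  [(if A.ok then A.live else f.sig) - 1]
16. n9.wid = true  [A.env > -2]
17. n9.depth = "rz"  ["rz"]
18. n9.val = -4  [C.depth * -1 + 15]
19. n10.fin = 13  [terminal]
20. n9.fin = 15  [D.val * 2 + 23]
21. n6.wid = "rx"  ["rx"]
22. n0.live = -1  [(if S₀.wid then g.sig else S₁.live) - 12]

-4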